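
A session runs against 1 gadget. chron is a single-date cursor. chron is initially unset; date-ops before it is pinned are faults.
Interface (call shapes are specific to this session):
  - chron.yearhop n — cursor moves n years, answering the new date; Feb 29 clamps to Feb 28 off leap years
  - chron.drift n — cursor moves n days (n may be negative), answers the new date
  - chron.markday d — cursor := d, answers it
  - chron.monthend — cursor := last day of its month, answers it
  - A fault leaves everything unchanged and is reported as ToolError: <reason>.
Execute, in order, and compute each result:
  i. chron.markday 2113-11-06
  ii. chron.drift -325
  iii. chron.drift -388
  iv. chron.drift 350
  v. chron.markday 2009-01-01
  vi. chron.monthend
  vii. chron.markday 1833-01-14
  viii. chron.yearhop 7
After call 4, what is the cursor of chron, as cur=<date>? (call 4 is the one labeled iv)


Answer: cur=2112-11-08

Derivation:
>> markday(d=2113-11-06)
<< 2113-11-06
>> drift(n=-325)
<< 2112-12-16
>> drift(n=-388)
<< 2111-11-24
>> drift(n=350)
<< 2112-11-08
>> markday(d=2009-01-01)
<< 2009-01-01
>> monthend()
<< 2009-01-31
>> markday(d=1833-01-14)
<< 1833-01-14
>> yearhop(n=7)
<< 1840-01-14


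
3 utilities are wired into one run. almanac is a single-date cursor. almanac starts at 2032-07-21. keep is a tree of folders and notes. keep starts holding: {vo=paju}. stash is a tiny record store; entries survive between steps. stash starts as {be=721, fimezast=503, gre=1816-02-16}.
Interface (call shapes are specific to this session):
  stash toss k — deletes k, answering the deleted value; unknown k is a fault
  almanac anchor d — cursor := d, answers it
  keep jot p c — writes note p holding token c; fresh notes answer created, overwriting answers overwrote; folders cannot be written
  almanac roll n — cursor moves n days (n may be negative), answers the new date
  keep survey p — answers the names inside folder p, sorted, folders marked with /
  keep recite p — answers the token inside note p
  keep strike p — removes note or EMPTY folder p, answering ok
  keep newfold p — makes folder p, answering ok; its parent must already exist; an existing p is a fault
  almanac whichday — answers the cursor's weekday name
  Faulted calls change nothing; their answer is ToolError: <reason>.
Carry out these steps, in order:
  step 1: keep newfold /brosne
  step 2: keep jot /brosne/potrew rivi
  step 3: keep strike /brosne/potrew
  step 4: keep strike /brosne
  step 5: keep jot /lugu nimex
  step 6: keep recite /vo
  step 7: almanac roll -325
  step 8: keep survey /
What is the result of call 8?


Answer: [lugu, vo]

Derivation:
% keep newfold p=/brosne
:: ok
% keep jot p=/brosne/potrew c=rivi
:: created
% keep strike p=/brosne/potrew
:: ok
% keep strike p=/brosne
:: ok
% keep jot p=/lugu c=nimex
:: created
% keep recite p=/vo
:: paju
% almanac roll n=-325
:: 2031-08-31
% keep survey p=/
:: [lugu, vo]


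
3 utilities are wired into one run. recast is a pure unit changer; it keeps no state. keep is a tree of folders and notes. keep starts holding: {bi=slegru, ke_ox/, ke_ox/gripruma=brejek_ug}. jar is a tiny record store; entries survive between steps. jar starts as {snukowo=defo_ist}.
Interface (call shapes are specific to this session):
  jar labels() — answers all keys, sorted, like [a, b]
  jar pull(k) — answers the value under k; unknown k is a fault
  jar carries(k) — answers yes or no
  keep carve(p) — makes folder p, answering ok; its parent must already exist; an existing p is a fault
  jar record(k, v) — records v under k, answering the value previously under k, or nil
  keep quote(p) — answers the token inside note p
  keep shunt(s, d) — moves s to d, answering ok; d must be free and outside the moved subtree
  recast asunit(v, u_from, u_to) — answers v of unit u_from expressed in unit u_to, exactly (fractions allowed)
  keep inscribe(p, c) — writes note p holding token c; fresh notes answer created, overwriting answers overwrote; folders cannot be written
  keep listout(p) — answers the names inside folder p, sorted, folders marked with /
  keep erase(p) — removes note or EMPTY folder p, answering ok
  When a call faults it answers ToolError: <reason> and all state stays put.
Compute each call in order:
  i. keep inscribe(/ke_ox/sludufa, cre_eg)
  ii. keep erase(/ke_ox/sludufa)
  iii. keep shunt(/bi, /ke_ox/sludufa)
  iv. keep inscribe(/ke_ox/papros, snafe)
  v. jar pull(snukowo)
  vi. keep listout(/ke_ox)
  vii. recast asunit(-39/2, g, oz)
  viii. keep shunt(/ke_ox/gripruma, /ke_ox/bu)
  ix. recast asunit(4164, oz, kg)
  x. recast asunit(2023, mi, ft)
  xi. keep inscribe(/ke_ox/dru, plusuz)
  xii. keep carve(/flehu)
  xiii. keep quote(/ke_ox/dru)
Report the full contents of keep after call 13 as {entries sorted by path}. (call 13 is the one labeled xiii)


Answer: {flehu/, ke_ox/, ke_ox/bu=brejek_ug, ke_ox/dru=plusuz, ke_ox/papros=snafe, ke_ox/sludufa=slegru}

Derivation:
·→ keep inscribe(p=/ke_ox/sludufa, c=cre_eg)
·← created
·→ keep erase(p=/ke_ox/sludufa)
·← ok
·→ keep shunt(s=/bi, d=/ke_ox/sludufa)
·← ok
·→ keep inscribe(p=/ke_ox/papros, c=snafe)
·← created
·→ jar pull(k=snukowo)
·← defo_ist
·→ keep listout(p=/ke_ox)
·← [gripruma, papros, sludufa]
·→ recast asunit(v=-39/2, u_from=g, u_to=oz)
·← -31200000/45359237
·→ keep shunt(s=/ke_ox/gripruma, d=/ke_ox/bu)
·← ok
·→ recast asunit(v=4164, u_from=oz, u_to=kg)
·← 47218965717/400000000
·→ recast asunit(v=2023, u_from=mi, u_to=ft)
·← 10681440
·→ keep inscribe(p=/ke_ox/dru, c=plusuz)
·← created
·→ keep carve(p=/flehu)
·← ok
·→ keep quote(p=/ke_ox/dru)
·← plusuz


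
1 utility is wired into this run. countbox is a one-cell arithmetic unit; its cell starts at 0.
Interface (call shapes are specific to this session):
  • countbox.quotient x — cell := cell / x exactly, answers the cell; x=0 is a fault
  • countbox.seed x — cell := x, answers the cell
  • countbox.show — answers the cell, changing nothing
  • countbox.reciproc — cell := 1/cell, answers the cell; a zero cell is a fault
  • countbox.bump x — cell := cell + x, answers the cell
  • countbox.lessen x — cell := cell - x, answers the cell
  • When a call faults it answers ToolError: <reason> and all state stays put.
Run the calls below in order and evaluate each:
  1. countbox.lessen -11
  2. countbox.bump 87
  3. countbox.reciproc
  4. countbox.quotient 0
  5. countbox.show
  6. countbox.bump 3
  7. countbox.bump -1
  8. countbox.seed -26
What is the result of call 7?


Answer: 197/98

Derivation:
>>> lessen x→-11
:: 11
>>> bump x→87
:: 98
>>> reciproc
:: 1/98
>>> quotient x→0
:: ToolError: division by zero
>>> show
:: 1/98
>>> bump x→3
:: 295/98
>>> bump x→-1
:: 197/98
>>> seed x→-26
:: -26


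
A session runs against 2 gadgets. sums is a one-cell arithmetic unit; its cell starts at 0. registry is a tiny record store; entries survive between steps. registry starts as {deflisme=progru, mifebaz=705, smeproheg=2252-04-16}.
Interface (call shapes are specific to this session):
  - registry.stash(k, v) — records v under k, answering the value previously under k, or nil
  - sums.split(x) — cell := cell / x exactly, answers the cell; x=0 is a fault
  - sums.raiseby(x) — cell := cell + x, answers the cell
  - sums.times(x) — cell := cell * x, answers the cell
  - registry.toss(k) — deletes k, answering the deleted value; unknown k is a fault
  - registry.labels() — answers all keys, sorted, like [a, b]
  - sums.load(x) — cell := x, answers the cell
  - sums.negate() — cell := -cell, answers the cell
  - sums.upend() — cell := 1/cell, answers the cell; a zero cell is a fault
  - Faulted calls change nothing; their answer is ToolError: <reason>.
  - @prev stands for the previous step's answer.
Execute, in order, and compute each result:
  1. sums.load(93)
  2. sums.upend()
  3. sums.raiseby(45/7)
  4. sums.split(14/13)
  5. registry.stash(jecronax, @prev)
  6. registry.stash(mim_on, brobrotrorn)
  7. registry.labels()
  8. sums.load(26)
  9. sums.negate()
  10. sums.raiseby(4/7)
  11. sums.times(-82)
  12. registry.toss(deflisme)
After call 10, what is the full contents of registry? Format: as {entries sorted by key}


Answer: {deflisme=progru, jecronax=27248/4557, mifebaz=705, mim_on=brobrotrorn, smeproheg=2252-04-16}

Derivation:
> sums.load 93
= 93
> sums.upend
= 1/93
> sums.raiseby 45/7
= 4192/651
> sums.split 14/13
= 27248/4557
> registry.stash jecronax @prev
= nil
> registry.stash mim_on brobrotrorn
= nil
> registry.labels
= [deflisme, jecronax, mifebaz, mim_on, smeproheg]
> sums.load 26
= 26
> sums.negate
= -26
> sums.raiseby 4/7
= -178/7
> sums.times -82
= 14596/7
> registry.toss deflisme
= progru


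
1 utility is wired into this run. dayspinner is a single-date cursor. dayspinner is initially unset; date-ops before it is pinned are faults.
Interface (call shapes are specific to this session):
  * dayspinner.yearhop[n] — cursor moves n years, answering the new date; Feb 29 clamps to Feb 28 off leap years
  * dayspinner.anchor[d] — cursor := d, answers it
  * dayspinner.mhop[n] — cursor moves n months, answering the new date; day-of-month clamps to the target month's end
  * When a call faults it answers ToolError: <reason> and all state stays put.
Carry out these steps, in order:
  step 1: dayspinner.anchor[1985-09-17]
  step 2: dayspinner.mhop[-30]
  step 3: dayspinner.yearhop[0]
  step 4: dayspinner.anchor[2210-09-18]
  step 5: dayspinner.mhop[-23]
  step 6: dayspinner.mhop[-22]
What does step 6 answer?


Answer: 2206-12-18

Derivation:
! dayspinner.anchor(d→1985-09-17) : 1985-09-17
! dayspinner.mhop(n→-30) : 1983-03-17
! dayspinner.yearhop(n→0) : 1983-03-17
! dayspinner.anchor(d→2210-09-18) : 2210-09-18
! dayspinner.mhop(n→-23) : 2208-10-18
! dayspinner.mhop(n→-22) : 2206-12-18


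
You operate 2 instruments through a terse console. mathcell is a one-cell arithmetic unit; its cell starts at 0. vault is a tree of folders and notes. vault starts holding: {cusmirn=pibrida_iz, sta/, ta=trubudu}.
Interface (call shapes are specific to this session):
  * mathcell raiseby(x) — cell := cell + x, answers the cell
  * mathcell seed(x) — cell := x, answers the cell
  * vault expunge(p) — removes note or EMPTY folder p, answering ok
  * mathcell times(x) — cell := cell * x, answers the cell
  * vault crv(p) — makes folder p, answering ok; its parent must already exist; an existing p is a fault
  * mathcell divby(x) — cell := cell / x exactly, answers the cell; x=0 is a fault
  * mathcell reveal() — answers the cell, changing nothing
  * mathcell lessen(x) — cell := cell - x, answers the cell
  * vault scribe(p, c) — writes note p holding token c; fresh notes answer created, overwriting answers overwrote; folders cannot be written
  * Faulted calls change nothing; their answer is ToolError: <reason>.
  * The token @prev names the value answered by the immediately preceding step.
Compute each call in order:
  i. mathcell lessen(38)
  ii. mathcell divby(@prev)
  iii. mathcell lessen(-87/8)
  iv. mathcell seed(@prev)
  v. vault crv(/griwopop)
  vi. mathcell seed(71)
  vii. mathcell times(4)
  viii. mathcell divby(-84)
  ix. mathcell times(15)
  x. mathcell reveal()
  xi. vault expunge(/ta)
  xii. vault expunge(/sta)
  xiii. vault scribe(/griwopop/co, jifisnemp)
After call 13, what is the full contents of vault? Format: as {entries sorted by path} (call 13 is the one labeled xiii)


Answer: {cusmirn=pibrida_iz, griwopop/, griwopop/co=jifisnemp}

Derivation:
-> mathcell lessen(x→38)
<- -38
-> mathcell divby(x→@prev)
<- 1
-> mathcell lessen(x→-87/8)
<- 95/8
-> mathcell seed(x→@prev)
<- 95/8
-> vault crv(p→/griwopop)
<- ok
-> mathcell seed(x→71)
<- 71
-> mathcell times(x→4)
<- 284
-> mathcell divby(x→-84)
<- -71/21
-> mathcell times(x→15)
<- -355/7
-> mathcell reveal()
<- -355/7
-> vault expunge(p→/ta)
<- ok
-> vault expunge(p→/sta)
<- ok
-> vault scribe(p→/griwopop/co, c→jifisnemp)
<- created


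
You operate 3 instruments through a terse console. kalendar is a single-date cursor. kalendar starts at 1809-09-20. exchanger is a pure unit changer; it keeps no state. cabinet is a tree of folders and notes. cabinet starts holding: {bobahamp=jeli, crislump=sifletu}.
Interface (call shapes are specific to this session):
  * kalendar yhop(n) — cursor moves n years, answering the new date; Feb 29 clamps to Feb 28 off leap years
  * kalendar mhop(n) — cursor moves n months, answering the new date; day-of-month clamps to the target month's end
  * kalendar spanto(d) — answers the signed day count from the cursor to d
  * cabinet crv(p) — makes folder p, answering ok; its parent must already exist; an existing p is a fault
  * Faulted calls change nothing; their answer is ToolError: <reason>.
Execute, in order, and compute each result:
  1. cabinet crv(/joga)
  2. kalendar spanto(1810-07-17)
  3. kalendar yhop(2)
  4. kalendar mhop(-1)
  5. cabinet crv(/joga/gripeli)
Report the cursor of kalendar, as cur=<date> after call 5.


Answer: cur=1811-08-20

Derivation:
Do: cabinet crv[p=/joga]
See: ok
Do: kalendar spanto[d=1810-07-17]
See: 300
Do: kalendar yhop[n=2]
See: 1811-09-20
Do: kalendar mhop[n=-1]
See: 1811-08-20
Do: cabinet crv[p=/joga/gripeli]
See: ok


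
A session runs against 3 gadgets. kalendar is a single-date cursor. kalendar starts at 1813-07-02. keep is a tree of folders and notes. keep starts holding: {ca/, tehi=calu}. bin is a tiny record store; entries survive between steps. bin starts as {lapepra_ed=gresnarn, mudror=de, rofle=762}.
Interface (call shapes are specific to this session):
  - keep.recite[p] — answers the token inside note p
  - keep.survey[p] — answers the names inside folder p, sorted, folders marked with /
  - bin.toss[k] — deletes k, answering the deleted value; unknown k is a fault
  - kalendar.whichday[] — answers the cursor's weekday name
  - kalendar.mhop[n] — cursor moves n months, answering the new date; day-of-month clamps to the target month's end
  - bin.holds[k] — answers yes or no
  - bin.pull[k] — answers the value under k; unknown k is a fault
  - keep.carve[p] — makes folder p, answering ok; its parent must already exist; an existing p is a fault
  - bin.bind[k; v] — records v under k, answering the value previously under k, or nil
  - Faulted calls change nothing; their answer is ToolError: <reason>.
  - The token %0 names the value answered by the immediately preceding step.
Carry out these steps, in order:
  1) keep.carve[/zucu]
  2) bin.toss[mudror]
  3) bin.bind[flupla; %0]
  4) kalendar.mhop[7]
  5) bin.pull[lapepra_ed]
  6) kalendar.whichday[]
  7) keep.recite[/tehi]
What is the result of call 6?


Then carve on p=/zucu, — result: ok.
Invoking toss on k=mudror, and observe de.
Calling bind on k=flupla, v=%0, which returns nil.
Now I run mhop on n=7, and get 1814-02-02.
Invoking pull on k=lapepra_ed, → gresnarn.
Calling whichday(), giving Wednesday.
I try recite on p=/tehi, → calu.

Answer: Wednesday


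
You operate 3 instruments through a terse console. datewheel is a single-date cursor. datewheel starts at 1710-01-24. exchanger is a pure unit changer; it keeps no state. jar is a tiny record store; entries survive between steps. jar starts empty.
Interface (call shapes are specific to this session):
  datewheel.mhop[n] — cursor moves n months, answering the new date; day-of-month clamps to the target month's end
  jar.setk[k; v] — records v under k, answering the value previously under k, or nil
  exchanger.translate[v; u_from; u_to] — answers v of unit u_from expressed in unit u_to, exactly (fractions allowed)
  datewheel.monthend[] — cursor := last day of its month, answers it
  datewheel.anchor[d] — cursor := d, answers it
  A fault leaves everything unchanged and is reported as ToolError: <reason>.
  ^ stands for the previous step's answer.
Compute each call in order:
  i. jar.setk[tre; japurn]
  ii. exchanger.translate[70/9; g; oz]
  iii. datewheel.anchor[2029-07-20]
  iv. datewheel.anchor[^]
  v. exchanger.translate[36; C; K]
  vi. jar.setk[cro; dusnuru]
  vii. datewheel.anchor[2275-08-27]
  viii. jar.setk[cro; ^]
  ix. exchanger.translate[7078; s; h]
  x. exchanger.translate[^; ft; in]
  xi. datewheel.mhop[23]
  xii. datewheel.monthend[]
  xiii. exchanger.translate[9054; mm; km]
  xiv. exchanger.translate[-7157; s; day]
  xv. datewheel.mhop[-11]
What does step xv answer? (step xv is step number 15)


Answer: 2276-08-31

Derivation:
I call jar.setk with k→tre, v→japurn, and see nil.
Using exchanger.translate with v→70/9, u_from→g, u_to→oz, → 16000000/58319019.
Next I call datewheel.anchor with d→2029-07-20, and see 2029-07-20.
I try datewheel.anchor with d→^, → 2029-07-20.
Then exchanger.translate with v→36, u_from→C, u_to→K: 6183/20.
I invoke jar.setk with k→cro, v→dusnuru: nil.
I try datewheel.anchor with d→2275-08-27, and get 2275-08-27.
Next I call jar.setk with k→cro, v→^, and see dusnuru.
Next I call exchanger.translate with v→7078, u_from→s, u_to→h, yielding 3539/1800.
I run exchanger.translate with v→^, u_from→ft, u_to→in, yielding 3539/150.
I use datewheel.mhop with n→23, and get 2277-07-27.
Calling datewheel.monthend(), and get 2277-07-31.
I use exchanger.translate with v→9054, u_from→mm, u_to→km, and observe 4527/500000.
Then exchanger.translate with v→-7157, u_from→s, u_to→day, → -7157/86400.
I run datewheel.mhop with n→-11, → 2276-08-31.


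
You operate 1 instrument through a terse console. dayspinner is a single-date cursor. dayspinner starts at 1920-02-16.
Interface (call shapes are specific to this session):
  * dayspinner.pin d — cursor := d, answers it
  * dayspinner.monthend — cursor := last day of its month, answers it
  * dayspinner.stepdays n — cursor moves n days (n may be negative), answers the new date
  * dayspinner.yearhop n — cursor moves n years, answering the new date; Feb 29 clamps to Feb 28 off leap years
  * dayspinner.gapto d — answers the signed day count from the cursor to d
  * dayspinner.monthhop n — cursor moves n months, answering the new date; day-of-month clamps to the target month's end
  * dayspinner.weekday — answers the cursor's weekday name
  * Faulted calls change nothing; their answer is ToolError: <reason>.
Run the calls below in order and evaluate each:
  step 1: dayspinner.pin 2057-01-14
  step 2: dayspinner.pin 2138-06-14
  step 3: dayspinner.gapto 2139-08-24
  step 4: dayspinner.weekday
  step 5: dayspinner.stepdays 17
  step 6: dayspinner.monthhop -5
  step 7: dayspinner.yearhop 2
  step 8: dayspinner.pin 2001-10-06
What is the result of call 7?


Answer: 2140-02-01

Derivation:
[in] dayspinner.pin d: 2057-01-14
  2057-01-14
[in] dayspinner.pin d: 2138-06-14
  2138-06-14
[in] dayspinner.gapto d: 2139-08-24
  436
[in] dayspinner.weekday
  Saturday
[in] dayspinner.stepdays n: 17
  2138-07-01
[in] dayspinner.monthhop n: -5
  2138-02-01
[in] dayspinner.yearhop n: 2
  2140-02-01
[in] dayspinner.pin d: 2001-10-06
  2001-10-06


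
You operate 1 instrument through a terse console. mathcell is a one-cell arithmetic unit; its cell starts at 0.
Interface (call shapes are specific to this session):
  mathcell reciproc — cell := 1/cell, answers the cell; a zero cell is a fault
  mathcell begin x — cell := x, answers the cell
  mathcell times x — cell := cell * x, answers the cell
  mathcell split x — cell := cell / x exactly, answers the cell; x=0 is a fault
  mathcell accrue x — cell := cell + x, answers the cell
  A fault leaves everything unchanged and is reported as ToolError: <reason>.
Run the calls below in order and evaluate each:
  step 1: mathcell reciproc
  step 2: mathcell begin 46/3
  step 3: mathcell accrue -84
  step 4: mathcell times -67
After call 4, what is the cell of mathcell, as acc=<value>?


Answer: acc=13802/3

Derivation:
[in] mathcell reciproc
[out] ToolError: reciprocal of zero
[in] mathcell begin x: 46/3
[out] 46/3
[in] mathcell accrue x: -84
[out] -206/3
[in] mathcell times x: -67
[out] 13802/3


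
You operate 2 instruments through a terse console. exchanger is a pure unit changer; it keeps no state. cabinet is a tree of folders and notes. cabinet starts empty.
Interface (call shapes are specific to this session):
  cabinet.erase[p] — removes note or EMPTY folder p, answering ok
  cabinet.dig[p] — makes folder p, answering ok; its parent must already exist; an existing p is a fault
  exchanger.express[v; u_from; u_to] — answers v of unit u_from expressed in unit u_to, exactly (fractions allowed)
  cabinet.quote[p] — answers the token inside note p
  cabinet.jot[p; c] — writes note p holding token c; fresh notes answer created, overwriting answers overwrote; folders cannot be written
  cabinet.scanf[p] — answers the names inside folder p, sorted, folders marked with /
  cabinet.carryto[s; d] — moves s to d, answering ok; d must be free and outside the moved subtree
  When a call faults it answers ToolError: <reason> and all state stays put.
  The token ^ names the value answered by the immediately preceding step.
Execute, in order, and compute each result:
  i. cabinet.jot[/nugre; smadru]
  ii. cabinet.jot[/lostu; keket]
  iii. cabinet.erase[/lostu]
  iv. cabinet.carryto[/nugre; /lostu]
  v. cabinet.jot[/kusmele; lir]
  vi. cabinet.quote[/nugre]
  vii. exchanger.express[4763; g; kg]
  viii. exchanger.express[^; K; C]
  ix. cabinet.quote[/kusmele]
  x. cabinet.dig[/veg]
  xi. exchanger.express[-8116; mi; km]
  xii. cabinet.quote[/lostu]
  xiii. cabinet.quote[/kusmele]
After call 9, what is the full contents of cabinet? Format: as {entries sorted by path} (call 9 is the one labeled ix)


Answer: {kusmele=lir, lostu=smadru}

Derivation:
Calling cabinet.jot on p→/nugre, c→smadru, and observe created.
Invoking cabinet.jot on p→/lostu, c→keket, and get created.
I invoke cabinet.erase on p→/lostu, giving ok.
Invoking cabinet.carryto on s→/nugre, d→/lostu, and get ok.
Using cabinet.jot on p→/kusmele, c→lir, and see created.
I invoke cabinet.quote on p→/nugre, and observe ToolError: not found.
Then exchanger.express on v→4763, u_from→g, u_to→kg, and observe 4763/1000.
Then exchanger.express on v→^, u_from→K, u_to→C, and observe -268387/1000.
I try cabinet.quote on p→/kusmele, and observe lir.
I run cabinet.dig on p→/veg, → ok.
I try exchanger.express on v→-8116, u_from→mi, u_to→km, which returns -204084936/15625.
I call cabinet.quote on p→/lostu, which returns smadru.
I run cabinet.quote on p→/kusmele, and get lir.


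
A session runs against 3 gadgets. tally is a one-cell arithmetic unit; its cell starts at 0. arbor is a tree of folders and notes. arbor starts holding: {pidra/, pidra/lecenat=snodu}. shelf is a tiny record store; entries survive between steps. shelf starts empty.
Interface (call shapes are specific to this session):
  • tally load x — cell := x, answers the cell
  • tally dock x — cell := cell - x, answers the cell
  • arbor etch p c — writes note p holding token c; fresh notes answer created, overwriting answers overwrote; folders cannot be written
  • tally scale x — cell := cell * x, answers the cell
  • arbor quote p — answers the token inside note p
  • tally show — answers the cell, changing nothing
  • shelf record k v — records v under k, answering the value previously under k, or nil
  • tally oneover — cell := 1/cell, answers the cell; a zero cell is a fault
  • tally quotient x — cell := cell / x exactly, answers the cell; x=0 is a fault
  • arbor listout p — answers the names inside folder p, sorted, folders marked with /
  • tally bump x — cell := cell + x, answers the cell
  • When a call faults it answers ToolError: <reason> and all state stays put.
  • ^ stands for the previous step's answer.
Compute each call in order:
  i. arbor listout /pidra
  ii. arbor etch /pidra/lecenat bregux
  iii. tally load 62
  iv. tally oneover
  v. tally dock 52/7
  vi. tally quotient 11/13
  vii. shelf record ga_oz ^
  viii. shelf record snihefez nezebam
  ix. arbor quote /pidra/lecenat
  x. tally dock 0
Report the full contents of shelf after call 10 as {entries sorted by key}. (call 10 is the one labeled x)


Answer: {ga_oz=-41821/4774, snihefez=nezebam}

Derivation:
Invoking arbor listout(p: /pidra), → [lecenat].
Invoking arbor etch(p: /pidra/lecenat, c: bregux), and see overwrote.
I invoke tally load(x: 62): 62.
I call tally oneover(), giving 1/62.
Calling tally dock(x: 52/7): -3217/434.
Next I call tally quotient(x: 11/13), and see -41821/4774.
I run shelf record(k: ga_oz, v: ^), and observe nil.
I try shelf record(k: snihefez, v: nezebam), giving nil.
I invoke arbor quote(p: /pidra/lecenat), — result: bregux.
Next I call tally dock(x: 0), yielding -41821/4774.


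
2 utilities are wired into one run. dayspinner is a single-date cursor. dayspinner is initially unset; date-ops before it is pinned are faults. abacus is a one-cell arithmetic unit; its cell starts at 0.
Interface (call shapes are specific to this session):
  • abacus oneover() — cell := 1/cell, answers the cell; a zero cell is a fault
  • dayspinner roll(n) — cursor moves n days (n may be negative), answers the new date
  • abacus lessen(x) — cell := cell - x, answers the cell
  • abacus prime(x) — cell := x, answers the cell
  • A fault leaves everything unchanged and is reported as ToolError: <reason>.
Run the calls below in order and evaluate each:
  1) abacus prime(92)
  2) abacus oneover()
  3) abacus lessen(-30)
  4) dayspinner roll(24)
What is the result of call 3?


Answer: 2761/92

Derivation:
I invoke abacus prime passing x→92, which returns 92.
I invoke abacus oneover, yielding 1/92.
I call abacus lessen passing x→-30: 2761/92.
Using dayspinner roll passing n→24, — result: ToolError: no date set.


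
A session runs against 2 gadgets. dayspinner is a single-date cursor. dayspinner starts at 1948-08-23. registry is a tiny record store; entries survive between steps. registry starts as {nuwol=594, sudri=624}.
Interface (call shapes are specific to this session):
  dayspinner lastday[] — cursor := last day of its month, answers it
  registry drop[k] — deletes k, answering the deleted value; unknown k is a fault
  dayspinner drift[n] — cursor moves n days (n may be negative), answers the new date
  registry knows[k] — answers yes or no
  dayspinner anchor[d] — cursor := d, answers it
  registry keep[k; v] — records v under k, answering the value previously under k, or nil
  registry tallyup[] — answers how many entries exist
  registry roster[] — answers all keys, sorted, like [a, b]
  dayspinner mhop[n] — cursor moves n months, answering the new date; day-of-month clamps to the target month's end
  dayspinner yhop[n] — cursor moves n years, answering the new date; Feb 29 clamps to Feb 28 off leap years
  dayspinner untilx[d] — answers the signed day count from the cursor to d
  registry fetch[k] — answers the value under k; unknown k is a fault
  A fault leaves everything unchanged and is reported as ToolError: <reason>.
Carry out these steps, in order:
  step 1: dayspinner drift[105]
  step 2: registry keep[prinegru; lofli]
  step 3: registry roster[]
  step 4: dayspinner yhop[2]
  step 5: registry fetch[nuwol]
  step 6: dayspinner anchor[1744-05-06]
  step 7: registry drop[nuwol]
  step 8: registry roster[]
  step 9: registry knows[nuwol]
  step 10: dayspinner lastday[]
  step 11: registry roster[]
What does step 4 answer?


Answer: 1950-12-06

Derivation:
$ dayspinner drift n→105
:: 1948-12-06
$ registry keep k→prinegru v→lofli
:: nil
$ registry roster
:: [nuwol, prinegru, sudri]
$ dayspinner yhop n→2
:: 1950-12-06
$ registry fetch k→nuwol
:: 594
$ dayspinner anchor d→1744-05-06
:: 1744-05-06
$ registry drop k→nuwol
:: 594
$ registry roster
:: [prinegru, sudri]
$ registry knows k→nuwol
:: no
$ dayspinner lastday
:: 1744-05-31
$ registry roster
:: [prinegru, sudri]


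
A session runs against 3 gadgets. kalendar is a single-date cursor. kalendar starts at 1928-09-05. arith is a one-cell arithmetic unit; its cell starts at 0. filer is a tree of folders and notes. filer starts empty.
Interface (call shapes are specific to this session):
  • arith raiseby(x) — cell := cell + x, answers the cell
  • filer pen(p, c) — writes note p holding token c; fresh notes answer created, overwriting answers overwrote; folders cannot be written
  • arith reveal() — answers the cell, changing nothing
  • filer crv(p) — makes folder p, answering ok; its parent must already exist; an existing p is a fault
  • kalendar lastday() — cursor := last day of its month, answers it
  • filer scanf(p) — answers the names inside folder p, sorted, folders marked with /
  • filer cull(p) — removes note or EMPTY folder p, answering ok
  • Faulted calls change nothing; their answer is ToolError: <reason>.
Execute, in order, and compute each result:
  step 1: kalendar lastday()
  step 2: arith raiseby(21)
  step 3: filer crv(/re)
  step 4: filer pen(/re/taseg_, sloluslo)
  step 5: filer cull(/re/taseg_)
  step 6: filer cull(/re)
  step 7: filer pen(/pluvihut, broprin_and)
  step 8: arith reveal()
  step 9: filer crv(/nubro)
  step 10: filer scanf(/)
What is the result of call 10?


Answer: [nubro/, pluvihut]

Derivation:
→ kalendar lastday()
← 1928-09-30
→ arith raiseby(x→21)
← 21
→ filer crv(p→/re)
← ok
→ filer pen(p→/re/taseg_, c→sloluslo)
← created
→ filer cull(p→/re/taseg_)
← ok
→ filer cull(p→/re)
← ok
→ filer pen(p→/pluvihut, c→broprin_and)
← created
→ arith reveal()
← 21
→ filer crv(p→/nubro)
← ok
→ filer scanf(p→/)
← [nubro/, pluvihut]


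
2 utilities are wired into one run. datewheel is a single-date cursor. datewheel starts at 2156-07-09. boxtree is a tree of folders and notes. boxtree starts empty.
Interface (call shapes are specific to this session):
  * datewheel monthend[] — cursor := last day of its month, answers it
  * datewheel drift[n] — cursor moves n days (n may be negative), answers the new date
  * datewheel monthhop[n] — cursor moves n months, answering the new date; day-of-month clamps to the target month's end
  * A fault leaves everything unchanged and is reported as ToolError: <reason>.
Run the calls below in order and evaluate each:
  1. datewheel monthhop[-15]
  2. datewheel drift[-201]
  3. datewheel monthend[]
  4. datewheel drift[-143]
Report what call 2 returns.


>> datewheel monthhop(n=-15)
<< 2155-04-09
>> datewheel drift(n=-201)
<< 2154-09-20
>> datewheel monthend()
<< 2154-09-30
>> datewheel drift(n=-143)
<< 2154-05-10

Answer: 2154-09-20


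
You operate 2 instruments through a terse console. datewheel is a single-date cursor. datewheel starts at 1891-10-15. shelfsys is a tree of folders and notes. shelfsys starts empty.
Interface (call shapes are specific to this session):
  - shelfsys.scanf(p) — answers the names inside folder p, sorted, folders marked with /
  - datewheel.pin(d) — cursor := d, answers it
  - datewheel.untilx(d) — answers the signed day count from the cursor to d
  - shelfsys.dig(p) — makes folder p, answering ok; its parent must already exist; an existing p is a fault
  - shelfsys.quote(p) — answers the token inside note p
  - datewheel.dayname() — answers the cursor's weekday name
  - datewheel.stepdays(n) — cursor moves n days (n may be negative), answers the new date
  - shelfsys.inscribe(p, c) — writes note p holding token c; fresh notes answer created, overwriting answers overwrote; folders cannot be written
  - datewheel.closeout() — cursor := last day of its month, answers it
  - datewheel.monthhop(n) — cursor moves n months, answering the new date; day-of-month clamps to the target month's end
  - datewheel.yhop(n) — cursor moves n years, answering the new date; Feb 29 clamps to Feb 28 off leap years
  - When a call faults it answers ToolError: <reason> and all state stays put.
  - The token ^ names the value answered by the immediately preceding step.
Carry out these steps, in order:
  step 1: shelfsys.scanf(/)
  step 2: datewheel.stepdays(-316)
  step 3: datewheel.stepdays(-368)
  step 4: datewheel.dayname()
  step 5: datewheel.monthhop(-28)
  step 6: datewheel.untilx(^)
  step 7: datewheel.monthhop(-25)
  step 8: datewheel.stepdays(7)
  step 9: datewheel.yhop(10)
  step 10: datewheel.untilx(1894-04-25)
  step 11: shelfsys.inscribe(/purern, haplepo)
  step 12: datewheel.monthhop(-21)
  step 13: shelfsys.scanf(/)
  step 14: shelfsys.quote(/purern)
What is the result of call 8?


Answer: 1885-07-07

Derivation:
Using shelfsys.scanf(p: /), yielding [].
I use datewheel.stepdays(n: -316), and see 1890-12-03.
Invoking datewheel.stepdays(n: -368), and get 1889-11-30.
Now I run datewheel.dayname, giving Saturday.
Next I call datewheel.monthhop(n: -28), and see 1887-07-30.
I run datewheel.untilx(d: ^): 0.
Next I call datewheel.monthhop(n: -25), yielding 1885-06-30.
I try datewheel.stepdays(n: 7), yielding 1885-07-07.
Now I run datewheel.yhop(n: 10): 1895-07-07.
Now I run datewheel.untilx(d: 1894-04-25), and get -438.
Then shelfsys.inscribe(p: /purern, c: haplepo): created.
Now I run datewheel.monthhop(n: -21), and observe 1893-10-07.
Invoking shelfsys.scanf(p: /), and see [purern].
I invoke shelfsys.quote(p: /purern), and get haplepo.


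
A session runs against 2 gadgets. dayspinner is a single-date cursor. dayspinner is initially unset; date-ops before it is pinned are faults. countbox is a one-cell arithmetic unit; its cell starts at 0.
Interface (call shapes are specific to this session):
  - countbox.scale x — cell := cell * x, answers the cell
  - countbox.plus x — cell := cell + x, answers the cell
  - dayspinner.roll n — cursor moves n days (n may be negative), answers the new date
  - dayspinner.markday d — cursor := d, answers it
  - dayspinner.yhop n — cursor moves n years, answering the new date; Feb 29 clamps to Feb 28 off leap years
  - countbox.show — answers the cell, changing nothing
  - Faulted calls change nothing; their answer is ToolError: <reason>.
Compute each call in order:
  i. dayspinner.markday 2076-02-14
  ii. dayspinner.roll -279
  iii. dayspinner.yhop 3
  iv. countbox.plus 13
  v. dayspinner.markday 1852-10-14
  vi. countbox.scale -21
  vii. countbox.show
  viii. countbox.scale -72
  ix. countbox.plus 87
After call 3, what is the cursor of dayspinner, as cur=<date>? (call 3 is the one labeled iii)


# dayspinner.markday(d=2076-02-14) == 2076-02-14
# dayspinner.roll(n=-279) == 2075-05-11
# dayspinner.yhop(n=3) == 2078-05-11
# countbox.plus(x=13) == 13
# dayspinner.markday(d=1852-10-14) == 1852-10-14
# countbox.scale(x=-21) == -273
# countbox.show() == -273
# countbox.scale(x=-72) == 19656
# countbox.plus(x=87) == 19743

Answer: cur=2078-05-11


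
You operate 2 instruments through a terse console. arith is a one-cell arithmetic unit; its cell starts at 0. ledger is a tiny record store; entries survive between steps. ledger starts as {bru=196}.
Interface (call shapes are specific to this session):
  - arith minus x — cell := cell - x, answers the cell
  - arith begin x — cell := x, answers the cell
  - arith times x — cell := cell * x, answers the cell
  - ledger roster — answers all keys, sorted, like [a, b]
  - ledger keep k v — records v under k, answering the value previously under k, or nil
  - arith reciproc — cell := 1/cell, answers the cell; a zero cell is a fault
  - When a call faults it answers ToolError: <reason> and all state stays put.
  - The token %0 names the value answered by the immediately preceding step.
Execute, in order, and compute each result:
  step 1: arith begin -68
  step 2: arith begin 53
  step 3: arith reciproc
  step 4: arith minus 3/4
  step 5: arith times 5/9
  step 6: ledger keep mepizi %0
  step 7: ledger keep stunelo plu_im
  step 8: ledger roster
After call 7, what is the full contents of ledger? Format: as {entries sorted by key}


Answer: {bru=196, mepizi=-775/1908, stunelo=plu_im}

Derivation:
>>> arith begin x=-68
:: -68
>>> arith begin x=53
:: 53
>>> arith reciproc
:: 1/53
>>> arith minus x=3/4
:: -155/212
>>> arith times x=5/9
:: -775/1908
>>> ledger keep k=mepizi v=%0
:: nil
>>> ledger keep k=stunelo v=plu_im
:: nil
>>> ledger roster
:: [bru, mepizi, stunelo]


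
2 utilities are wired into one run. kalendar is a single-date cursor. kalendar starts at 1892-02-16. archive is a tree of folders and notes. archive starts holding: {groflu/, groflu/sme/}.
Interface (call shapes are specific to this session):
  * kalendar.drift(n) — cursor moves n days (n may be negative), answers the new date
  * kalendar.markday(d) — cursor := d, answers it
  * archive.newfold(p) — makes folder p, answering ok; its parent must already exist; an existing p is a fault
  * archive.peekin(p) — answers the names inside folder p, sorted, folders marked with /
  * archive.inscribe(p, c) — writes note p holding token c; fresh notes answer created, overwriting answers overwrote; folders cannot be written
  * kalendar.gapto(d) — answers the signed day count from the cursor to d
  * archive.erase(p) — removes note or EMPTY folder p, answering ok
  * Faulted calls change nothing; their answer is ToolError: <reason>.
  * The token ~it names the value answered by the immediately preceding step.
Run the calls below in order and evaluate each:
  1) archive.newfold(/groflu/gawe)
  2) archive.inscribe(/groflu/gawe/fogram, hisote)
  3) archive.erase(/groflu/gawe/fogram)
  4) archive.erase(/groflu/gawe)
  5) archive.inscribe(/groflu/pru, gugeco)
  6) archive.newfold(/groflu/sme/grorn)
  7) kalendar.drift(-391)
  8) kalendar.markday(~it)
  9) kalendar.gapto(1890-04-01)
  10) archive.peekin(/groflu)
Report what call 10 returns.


Answer: [pru, sme/]

Derivation:
→ archive.newfold(/groflu/gawe)
← ok
→ archive.inscribe(/groflu/gawe/fogram, hisote)
← created
→ archive.erase(/groflu/gawe/fogram)
← ok
→ archive.erase(/groflu/gawe)
← ok
→ archive.inscribe(/groflu/pru, gugeco)
← created
→ archive.newfold(/groflu/sme/grorn)
← ok
→ kalendar.drift(-391)
← 1891-01-21
→ kalendar.markday(~it)
← 1891-01-21
→ kalendar.gapto(1890-04-01)
← -295
→ archive.peekin(/groflu)
← [pru, sme/]


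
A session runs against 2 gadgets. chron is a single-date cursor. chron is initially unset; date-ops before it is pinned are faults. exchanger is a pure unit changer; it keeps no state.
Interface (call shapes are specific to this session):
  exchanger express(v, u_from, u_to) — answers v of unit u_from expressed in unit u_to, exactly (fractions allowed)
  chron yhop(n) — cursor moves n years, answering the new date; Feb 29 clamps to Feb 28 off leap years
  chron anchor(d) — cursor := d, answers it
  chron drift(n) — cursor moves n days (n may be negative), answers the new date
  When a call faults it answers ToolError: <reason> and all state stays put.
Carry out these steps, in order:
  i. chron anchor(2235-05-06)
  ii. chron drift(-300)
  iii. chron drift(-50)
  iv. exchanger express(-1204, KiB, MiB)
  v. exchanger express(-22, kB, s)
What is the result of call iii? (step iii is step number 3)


Answer: 2234-05-21

Derivation:
-> chron anchor(2235-05-06)
<- 2235-05-06
-> chron drift(-300)
<- 2234-07-10
-> chron drift(-50)
<- 2234-05-21
-> exchanger express(-1204, KiB, MiB)
<- -301/256
-> exchanger express(-22, kB, s)
<- ToolError: incompatible units


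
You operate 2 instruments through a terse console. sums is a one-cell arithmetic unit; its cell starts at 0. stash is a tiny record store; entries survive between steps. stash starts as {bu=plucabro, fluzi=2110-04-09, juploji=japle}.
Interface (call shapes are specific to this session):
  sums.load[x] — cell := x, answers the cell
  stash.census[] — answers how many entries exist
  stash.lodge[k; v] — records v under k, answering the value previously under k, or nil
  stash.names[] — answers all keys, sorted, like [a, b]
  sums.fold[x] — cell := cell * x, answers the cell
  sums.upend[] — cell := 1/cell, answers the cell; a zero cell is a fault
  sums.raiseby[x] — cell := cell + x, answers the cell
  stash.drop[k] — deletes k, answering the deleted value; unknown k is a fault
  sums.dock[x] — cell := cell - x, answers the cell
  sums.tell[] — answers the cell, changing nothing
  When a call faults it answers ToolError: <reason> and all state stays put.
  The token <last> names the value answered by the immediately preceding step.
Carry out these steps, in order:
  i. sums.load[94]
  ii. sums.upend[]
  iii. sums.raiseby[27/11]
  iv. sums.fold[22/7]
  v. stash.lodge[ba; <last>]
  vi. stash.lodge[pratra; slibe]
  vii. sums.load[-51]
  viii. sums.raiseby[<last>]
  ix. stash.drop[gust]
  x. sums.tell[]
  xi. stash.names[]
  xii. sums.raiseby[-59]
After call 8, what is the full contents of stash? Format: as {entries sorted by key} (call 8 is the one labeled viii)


Answer: {ba=2549/329, bu=plucabro, fluzi=2110-04-09, juploji=japle, pratra=slibe}

Derivation:
>> sums.load(94)
<< 94
>> sums.upend()
<< 1/94
>> sums.raiseby(27/11)
<< 2549/1034
>> sums.fold(22/7)
<< 2549/329
>> stash.lodge(ba, <last>)
<< nil
>> stash.lodge(pratra, slibe)
<< nil
>> sums.load(-51)
<< -51
>> sums.raiseby(<last>)
<< -102
>> stash.drop(gust)
<< ToolError: no such key gust
>> sums.tell()
<< -102
>> stash.names()
<< [ba, bu, fluzi, juploji, pratra]
>> sums.raiseby(-59)
<< -161
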